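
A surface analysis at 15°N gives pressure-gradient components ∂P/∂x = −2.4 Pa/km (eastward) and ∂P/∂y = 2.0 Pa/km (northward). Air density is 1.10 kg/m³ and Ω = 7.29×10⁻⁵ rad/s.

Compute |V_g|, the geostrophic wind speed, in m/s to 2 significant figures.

Coriolis parameter at 15°N:
f = 2Ω sin φ = 2 × 7.29×10⁻⁵ × sin 15° = 3.77×10⁻⁵ s⁻¹
Component geostrophic relations (x east, y north):
u_g = −(1/(fρ)) ∂P/∂y,  v_g = (1/(fρ)) ∂P/∂x
u_g = −(2.0×10⁻³)/(3.77×10⁻⁵ × 1.10) = −48.2 m/s;  v_g = (−2.4×10⁻³)/(3.77×10⁻⁵ × 1.10) = −57.8 m/s
|V_g| = √(u_g² + v_g²) = 75.3 m/s

75 m/s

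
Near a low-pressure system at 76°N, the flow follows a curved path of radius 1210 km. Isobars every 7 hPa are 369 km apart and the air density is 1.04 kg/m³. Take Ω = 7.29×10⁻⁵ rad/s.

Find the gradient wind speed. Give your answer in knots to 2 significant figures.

23 knots

Coriolis parameter at 76°N:
f = 2Ω sin φ = 2 × 7.29×10⁻⁵ × sin 76° = 1.41×10⁻⁴ s⁻¹
Pressure gradient: |∂P/∂n| = 700 Pa / 369000 m = 1.90×10⁻³ Pa/m
Geostrophic speed: V_g = |∂P/∂n|/(fρ) = 1.90×10⁻³/(1.41×10⁻⁴ × 1.04) = 12.9 m/s
Around a low, centrifugal force acts outward with Coriolis, so pressure-gradient force balances both:
(1/ρ)|∂P/∂n| = fV + V²/R  →  V² + fR·V − fR·V_g = 0
With fR = 1.41×10⁻⁴ × 1210×10³ m = 171 m/s:
V = [−fR + √((fR)² + 4 fR V_g)]/2 = [−171 + √(171² + 4×171×12.9)]/2 = 12 m/s
Subgeostrophic (V < V_g = 12.9 m/s), as expected around a low.
Converting: 12 m/s × 1.944 = 23 knots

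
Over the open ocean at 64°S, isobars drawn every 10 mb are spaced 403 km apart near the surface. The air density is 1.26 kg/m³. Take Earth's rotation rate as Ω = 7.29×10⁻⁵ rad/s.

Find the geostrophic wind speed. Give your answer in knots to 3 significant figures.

29.2 knots

Coriolis parameter at 64°S:
f = 2Ω sin φ = 2 × 7.29×10⁻⁵ × sin 64° = 1.31×10⁻⁴ s⁻¹
Pressure gradient: |∂P/∂n| = 1000 Pa / 403000 m = 2.48×10⁻³ Pa/m
Geostrophic balance (pressure-gradient force = Coriolis force):
V_g = (1/(fρ)) |∂P/∂n| = 2.48×10⁻³ / (1.31×10⁻⁴ × 1.26) = 15.0 m/s
Converting: 15.0 m/s × 1.944 = 29.2 knots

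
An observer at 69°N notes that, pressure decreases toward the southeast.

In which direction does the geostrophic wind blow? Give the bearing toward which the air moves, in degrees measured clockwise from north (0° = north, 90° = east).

The pressure-gradient force points toward the southeast (bearing 135°).
Geostrophic balance: in the Northern Hemisphere the Coriolis force deflects motion to the right, so the geostrophic wind blows 90° to the right of the pressure-gradient force (low pressure on the left).
Rotating 135° by 90° clockwise gives 225° — the wind blows toward the southwest.

225°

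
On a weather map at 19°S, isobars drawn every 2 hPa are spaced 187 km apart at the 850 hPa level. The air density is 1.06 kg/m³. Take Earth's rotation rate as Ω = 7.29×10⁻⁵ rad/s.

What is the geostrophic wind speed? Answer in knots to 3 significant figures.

41.3 knots

Coriolis parameter at 19°S:
f = 2Ω sin φ = 2 × 7.29×10⁻⁵ × sin 19° = 4.75×10⁻⁵ s⁻¹
Pressure gradient: |∂P/∂n| = 200 Pa / 187000 m = 1.07×10⁻³ Pa/m
Geostrophic balance (pressure-gradient force = Coriolis force):
V_g = (1/(fρ)) |∂P/∂n| = 1.07×10⁻³ / (4.75×10⁻⁵ × 1.06) = 21.3 m/s
Converting: 21.3 m/s × 1.944 = 41.3 knots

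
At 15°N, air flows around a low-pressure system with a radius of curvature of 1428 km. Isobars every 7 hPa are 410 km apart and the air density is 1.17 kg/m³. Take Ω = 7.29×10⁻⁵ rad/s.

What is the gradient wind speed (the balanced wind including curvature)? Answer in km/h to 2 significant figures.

Coriolis parameter at 15°N:
f = 2Ω sin φ = 2 × 7.29×10⁻⁵ × sin 15° = 3.77×10⁻⁵ s⁻¹
Pressure gradient: |∂P/∂n| = 700 Pa / 410000 m = 1.71×10⁻³ Pa/m
Geostrophic speed: V_g = |∂P/∂n|/(fρ) = 1.71×10⁻³/(3.77×10⁻⁵ × 1.17) = 38.7 m/s
Around a low, centrifugal force acts outward with Coriolis, so pressure-gradient force balances both:
(1/ρ)|∂P/∂n| = fV + V²/R  →  V² + fR·V − fR·V_g = 0
With fR = 3.77×10⁻⁵ × 1428×10³ m = 53.9 m/s:
V = [−fR + √((fR)² + 4 fR V_g)]/2 = [−53.9 + √(53.9² + 4×53.9×38.7)]/2 = 26.1 m/s
Subgeostrophic (V < V_g = 38.7 m/s), as expected around a low.
Converting: 26.1 m/s × 3.6 = 94 km/h

94 km/h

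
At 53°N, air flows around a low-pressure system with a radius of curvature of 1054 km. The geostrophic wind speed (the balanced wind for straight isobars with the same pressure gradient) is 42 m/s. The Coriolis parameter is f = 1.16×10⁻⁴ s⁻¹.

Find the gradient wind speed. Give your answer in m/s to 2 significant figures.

Around a low, centrifugal force acts outward with Coriolis, so pressure-gradient force balances both:
(1/ρ)|∂P/∂n| = fV + V²/R  →  V² + fR·V − fR·V_g = 0
With fR = 1.16×10⁻⁴ × 1054×10³ m = 122 m/s:
V = [−fR + √((fR)² + 4 fR V_g)]/2 = [−122 + √(122² + 4×122×42)]/2 = 33.1 m/s
Subgeostrophic (V < V_g = 42 m/s), as expected around a low.

33 m/s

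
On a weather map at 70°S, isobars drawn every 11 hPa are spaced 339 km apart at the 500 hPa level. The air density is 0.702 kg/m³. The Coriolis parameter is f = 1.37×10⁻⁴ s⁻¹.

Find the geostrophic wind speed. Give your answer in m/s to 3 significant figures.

Pressure gradient: |∂P/∂n| = 1100 Pa / 339000 m = 3.24×10⁻³ Pa/m
Geostrophic balance (pressure-gradient force = Coriolis force):
V_g = (1/(fρ)) |∂P/∂n| = 3.24×10⁻³ / (1.37×10⁻⁴ × 0.702) = 33.7 m/s

33.7 m/s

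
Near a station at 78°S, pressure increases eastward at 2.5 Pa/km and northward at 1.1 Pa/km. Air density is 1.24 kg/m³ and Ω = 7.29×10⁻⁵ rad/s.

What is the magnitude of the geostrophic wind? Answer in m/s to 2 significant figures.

Coriolis parameter at 78°S:
f = 2Ω sin φ = 2 × 7.29×10⁻⁵ × sin 78° = 1.43×10⁻⁴ s⁻¹
In the Southern Hemisphere f is negative: f = −1.43×10⁻⁴ s⁻¹.
Component geostrophic relations (x east, y north):
u_g = −(1/(fρ)) ∂P/∂y,  v_g = (1/(fρ)) ∂P/∂x
u_g = −(1.1×10⁻³)/(−1.43×10⁻⁴ × 1.24) = 6.22 m/s;  v_g = (2.5×10⁻³)/(−1.43×10⁻⁴ × 1.24) = −14.1 m/s
|V_g| = √(u_g² + v_g²) = 15.4 m/s

15 m/s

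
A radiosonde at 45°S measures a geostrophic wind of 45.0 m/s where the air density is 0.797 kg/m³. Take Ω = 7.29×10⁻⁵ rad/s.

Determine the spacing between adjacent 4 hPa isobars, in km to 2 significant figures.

Coriolis parameter at 45°S:
f = 2Ω sin φ = 2 × 7.29×10⁻⁵ × sin 45° = 1.03×10⁻⁴ s⁻¹
Geostrophic balance rearranged: |∂P/∂n| = f ρ V_g
|∂P/∂n| = 1.03×10⁻⁴ × 0.797 × 45.0 = 3.70×10⁻³ Pa/m
Isobar spacing: Δn = ΔP/|∂P/∂n| = 400 Pa / 3.70×10⁻³ Pa/m = 108180 m ≈ 110 km

110 km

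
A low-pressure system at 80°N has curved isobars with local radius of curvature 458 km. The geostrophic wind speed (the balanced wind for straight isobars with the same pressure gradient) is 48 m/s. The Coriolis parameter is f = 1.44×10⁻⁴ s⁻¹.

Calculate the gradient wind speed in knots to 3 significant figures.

62.7 knots

Around a low, centrifugal force acts outward with Coriolis, so pressure-gradient force balances both:
(1/ρ)|∂P/∂n| = fV + V²/R  →  V² + fR·V − fR·V_g = 0
With fR = 1.44×10⁻⁴ × 458×10³ m = 66.0 m/s:
V = [−fR + √((fR)² + 4 fR V_g)]/2 = [−66.0 + √(66.0² + 4×66.0×48)]/2 = 32.2 m/s
Subgeostrophic (V < V_g = 48 m/s), as expected around a low.
Converting: 32.2 m/s × 1.944 = 62.7 knots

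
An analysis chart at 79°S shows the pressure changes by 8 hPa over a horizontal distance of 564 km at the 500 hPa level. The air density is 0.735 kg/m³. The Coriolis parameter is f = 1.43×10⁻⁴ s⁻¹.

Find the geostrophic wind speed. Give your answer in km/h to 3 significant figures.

48.6 km/h

Pressure gradient: |∂P/∂n| = 800 Pa / 564000 m = 1.42×10⁻³ Pa/m
Geostrophic balance (pressure-gradient force = Coriolis force):
V_g = (1/(fρ)) |∂P/∂n| = 1.42×10⁻³ / (1.43×10⁻⁴ × 0.735) = 13.5 m/s
Converting: 13.5 m/s × 3.6 = 48.6 km/h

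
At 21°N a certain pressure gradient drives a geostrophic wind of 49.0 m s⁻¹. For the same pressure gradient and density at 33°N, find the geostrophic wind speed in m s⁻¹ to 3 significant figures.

With the same pressure gradient and density, V_g ∝ 1/f ∝ 1/sin φ.
V₂ = V₁ · sin φ₁ / sin φ₂ = 49.0 × sin 21° / sin 33°
V₂ = 49.0 × 0.3584/0.5446 = 32.2 m s⁻¹

32.2 m s⁻¹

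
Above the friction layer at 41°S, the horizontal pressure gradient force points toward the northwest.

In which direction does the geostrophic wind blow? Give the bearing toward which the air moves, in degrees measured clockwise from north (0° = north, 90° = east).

The pressure-gradient force points toward the northwest (bearing 315°).
Geostrophic balance: in the Southern Hemisphere the Coriolis force deflects motion to the left, so the geostrophic wind blows 90° to the left of the pressure-gradient force (low pressure on the right).
Rotating 315° by 90° counterclockwise gives 225° — the wind blows toward the southwest.

225°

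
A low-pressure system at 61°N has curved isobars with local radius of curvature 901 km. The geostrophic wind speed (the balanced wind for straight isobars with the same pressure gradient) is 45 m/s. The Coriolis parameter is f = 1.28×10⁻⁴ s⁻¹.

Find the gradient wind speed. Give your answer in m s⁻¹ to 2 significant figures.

35 m s⁻¹

Around a low, centrifugal force acts outward with Coriolis, so pressure-gradient force balances both:
(1/ρ)|∂P/∂n| = fV + V²/R  →  V² + fR·V − fR·V_g = 0
With fR = 1.28×10⁻⁴ × 901×10³ m = 115 m/s:
V = [−fR + √((fR)² + 4 fR V_g)]/2 = [−115 + √(115² + 4×115×45)]/2 = 34.6 m/s
Subgeostrophic (V < V_g = 45 m/s), as expected around a low.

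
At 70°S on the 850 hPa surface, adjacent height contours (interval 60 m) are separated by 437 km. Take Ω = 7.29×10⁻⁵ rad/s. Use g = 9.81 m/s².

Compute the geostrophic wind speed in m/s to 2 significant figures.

Coriolis parameter at 70°S:
f = 2Ω sin φ = 2 × 7.29×10⁻⁵ × sin 70° = 1.37×10⁻⁴ s⁻¹
Height gradient: |∂Z/∂n| = 60 m / 437000 m = 1.37×10⁻⁴
On a pressure surface, geostrophic balance gives V_g = (g/f)|∂Z/∂n|:
V_g = 9.81 × 1.37×10⁻⁴ / 1.37×10⁻⁴ = 9.83 m/s

9.8 m/s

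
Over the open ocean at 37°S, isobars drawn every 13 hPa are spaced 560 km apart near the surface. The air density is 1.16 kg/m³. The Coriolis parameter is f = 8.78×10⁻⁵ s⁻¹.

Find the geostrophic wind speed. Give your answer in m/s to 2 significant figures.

23 m/s

Pressure gradient: |∂P/∂n| = 1300 Pa / 560000 m = 2.32×10⁻³ Pa/m
Geostrophic balance (pressure-gradient force = Coriolis force):
V_g = (1/(fρ)) |∂P/∂n| = 2.32×10⁻³ / (8.78×10⁻⁵ × 1.16) = 22.8 m/s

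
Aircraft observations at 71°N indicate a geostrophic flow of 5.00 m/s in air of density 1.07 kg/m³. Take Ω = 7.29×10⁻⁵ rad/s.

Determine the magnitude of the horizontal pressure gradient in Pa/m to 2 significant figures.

Coriolis parameter at 71°N:
f = 2Ω sin φ = 2 × 7.29×10⁻⁵ × sin 71° = 1.38×10⁻⁴ s⁻¹
Geostrophic balance rearranged: |∂P/∂n| = f ρ V_g
|∂P/∂n| = 1.38×10⁻⁴ × 1.07 × 5.00 = 7.38×10⁻⁴ Pa/m

7.4×10⁻⁴ Pa/m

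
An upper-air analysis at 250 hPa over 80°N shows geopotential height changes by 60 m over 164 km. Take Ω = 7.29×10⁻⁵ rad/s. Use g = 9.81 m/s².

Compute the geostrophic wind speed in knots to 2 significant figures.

49 knots

Coriolis parameter at 80°N:
f = 2Ω sin φ = 2 × 7.29×10⁻⁵ × sin 80° = 1.44×10⁻⁴ s⁻¹
Height gradient: |∂Z/∂n| = 60 m / 164000 m = 3.66×10⁻⁴
On a pressure surface, geostrophic balance gives V_g = (g/f)|∂Z/∂n|:
V_g = 9.81 × 3.66×10⁻⁴ / 1.44×10⁻⁴ = 25.0 m/s
Converting: 25.0 m/s × 1.944 = 49 knots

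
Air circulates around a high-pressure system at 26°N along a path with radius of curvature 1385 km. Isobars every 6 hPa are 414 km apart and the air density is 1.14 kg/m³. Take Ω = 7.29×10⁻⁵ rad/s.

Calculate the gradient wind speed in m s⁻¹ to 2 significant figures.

Coriolis parameter at 26°N:
f = 2Ω sin φ = 2 × 7.29×10⁻⁵ × sin 26° = 6.39×10⁻⁵ s⁻¹
Pressure gradient: |∂P/∂n| = 600 Pa / 414000 m = 1.45×10⁻³ Pa/m
Geostrophic speed: V_g = |∂P/∂n|/(fρ) = 1.45×10⁻³/(6.39×10⁻⁵ × 1.14) = 19.9 m/s
Around a high, pressure-gradient force acts outward with centrifugal, so Coriolis balances both:
fV = (1/ρ)|∂P/∂n| + V²/R  →  V² − fR·V + fR·V_g = 0
With fR = 6.39×10⁻⁵ × 1385×10³ m = 88.5 m/s:
V = [fR − √((fR)² − 4 fR V_g)]/2 = [88.5 − √(88.5² − 4×88.5×19.9)]/2 = 30.2 m/s
Supergeostrophic (V > V_g = 19.9 m/s), as expected around a high.

30 m s⁻¹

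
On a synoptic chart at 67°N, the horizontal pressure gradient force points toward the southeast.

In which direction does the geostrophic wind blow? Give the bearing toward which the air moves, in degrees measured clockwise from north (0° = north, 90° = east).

The pressure-gradient force points toward the southeast (bearing 135°).
Geostrophic balance: in the Northern Hemisphere the Coriolis force deflects motion to the right, so the geostrophic wind blows 90° to the right of the pressure-gradient force (low pressure on the left).
Rotating 135° by 90° clockwise gives 225° — the wind blows toward the southwest.

225°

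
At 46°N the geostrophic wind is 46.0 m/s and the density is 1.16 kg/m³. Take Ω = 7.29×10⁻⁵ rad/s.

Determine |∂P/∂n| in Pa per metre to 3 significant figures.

Coriolis parameter at 46°N:
f = 2Ω sin φ = 2 × 7.29×10⁻⁵ × sin 46° = 1.05×10⁻⁴ s⁻¹
Geostrophic balance rearranged: |∂P/∂n| = f ρ V_g
|∂P/∂n| = 1.05×10⁻⁴ × 1.16 × 46.0 = 5.60×10⁻³ Pa/m

5.60×10⁻³ Pa/m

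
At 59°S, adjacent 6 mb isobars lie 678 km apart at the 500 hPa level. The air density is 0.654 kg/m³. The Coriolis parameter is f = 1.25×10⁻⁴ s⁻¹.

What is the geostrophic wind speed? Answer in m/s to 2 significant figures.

Pressure gradient: |∂P/∂n| = 600 Pa / 678000 m = 8.85×10⁻⁴ Pa/m
Geostrophic balance (pressure-gradient force = Coriolis force):
V_g = (1/(fρ)) |∂P/∂n| = 8.85×10⁻⁴ / (1.25×10⁻⁴ × 0.654) = 10.8 m/s

11 m/s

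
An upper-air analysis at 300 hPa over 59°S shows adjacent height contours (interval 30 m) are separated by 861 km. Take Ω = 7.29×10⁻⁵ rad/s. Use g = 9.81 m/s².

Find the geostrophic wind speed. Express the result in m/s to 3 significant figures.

2.74 m/s

Coriolis parameter at 59°S:
f = 2Ω sin φ = 2 × 7.29×10⁻⁵ × sin 59° = 1.25×10⁻⁴ s⁻¹
Height gradient: |∂Z/∂n| = 30 m / 861000 m = 3.48×10⁻⁵
On a pressure surface, geostrophic balance gives V_g = (g/f)|∂Z/∂n|:
V_g = 9.81 × 3.48×10⁻⁵ / 1.25×10⁻⁴ = 2.74 m/s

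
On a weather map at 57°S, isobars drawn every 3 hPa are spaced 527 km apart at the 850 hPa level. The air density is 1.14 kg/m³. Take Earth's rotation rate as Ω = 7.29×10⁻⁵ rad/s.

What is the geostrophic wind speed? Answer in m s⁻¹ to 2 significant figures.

Coriolis parameter at 57°S:
f = 2Ω sin φ = 2 × 7.29×10⁻⁵ × sin 57° = 1.22×10⁻⁴ s⁻¹
Pressure gradient: |∂P/∂n| = 300 Pa / 527000 m = 5.69×10⁻⁴ Pa/m
Geostrophic balance (pressure-gradient force = Coriolis force):
V_g = (1/(fρ)) |∂P/∂n| = 5.69×10⁻⁴ / (1.22×10⁻⁴ × 1.14) = 4.08 m/s

4.1 m s⁻¹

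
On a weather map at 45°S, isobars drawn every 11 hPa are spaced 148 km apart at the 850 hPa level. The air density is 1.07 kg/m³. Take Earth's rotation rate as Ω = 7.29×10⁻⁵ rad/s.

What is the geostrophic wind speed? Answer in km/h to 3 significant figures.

Coriolis parameter at 45°S:
f = 2Ω sin φ = 2 × 7.29×10⁻⁵ × sin 45° = 1.03×10⁻⁴ s⁻¹
Pressure gradient: |∂P/∂n| = 1100 Pa / 148000 m = 7.43×10⁻³ Pa/m
Geostrophic balance (pressure-gradient force = Coriolis force):
V_g = (1/(fρ)) |∂P/∂n| = 7.43×10⁻³ / (1.03×10⁻⁴ × 1.07) = 67.4 m/s
Converting: 67.4 m/s × 3.6 = 243 km/h

243 km/h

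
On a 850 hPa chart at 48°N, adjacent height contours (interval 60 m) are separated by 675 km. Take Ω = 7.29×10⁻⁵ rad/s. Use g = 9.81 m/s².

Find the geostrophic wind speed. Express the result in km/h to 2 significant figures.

29 km/h

Coriolis parameter at 48°N:
f = 2Ω sin φ = 2 × 7.29×10⁻⁵ × sin 48° = 1.08×10⁻⁴ s⁻¹
Height gradient: |∂Z/∂n| = 60 m / 675000 m = 8.89×10⁻⁵
On a pressure surface, geostrophic balance gives V_g = (g/f)|∂Z/∂n|:
V_g = 9.81 × 8.89×10⁻⁵ / 1.08×10⁻⁴ = 8.05 m/s
Converting: 8.05 m/s × 3.6 = 29 km/h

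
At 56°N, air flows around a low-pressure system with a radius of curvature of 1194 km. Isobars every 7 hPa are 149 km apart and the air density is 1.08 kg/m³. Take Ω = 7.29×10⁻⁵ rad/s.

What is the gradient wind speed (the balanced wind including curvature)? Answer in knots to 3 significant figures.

Coriolis parameter at 56°N:
f = 2Ω sin φ = 2 × 7.29×10⁻⁵ × sin 56° = 1.21×10⁻⁴ s⁻¹
Pressure gradient: |∂P/∂n| = 700 Pa / 149000 m = 4.70×10⁻³ Pa/m
Geostrophic speed: V_g = |∂P/∂n|/(fρ) = 4.70×10⁻³/(1.21×10⁻⁴ × 1.08) = 36.0 m/s
Around a low, centrifugal force acts outward with Coriolis, so pressure-gradient force balances both:
(1/ρ)|∂P/∂n| = fV + V²/R  →  V² + fR·V − fR·V_g = 0
With fR = 1.21×10⁻⁴ × 1194×10³ m = 144 m/s:
V = [−fR + √((fR)² + 4 fR V_g)]/2 = [−144 + √(144² + 4×144×36)]/2 = 29.8 m/s
Subgeostrophic (V < V_g = 36 m/s), as expected around a low.
Converting: 29.8 m/s × 1.944 = 58.0 knots

58.0 knots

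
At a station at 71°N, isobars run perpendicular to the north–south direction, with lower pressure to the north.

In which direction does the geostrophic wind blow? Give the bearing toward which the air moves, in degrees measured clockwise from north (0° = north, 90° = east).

The pressure-gradient force points toward the north (bearing 000°).
Geostrophic balance: in the Northern Hemisphere the Coriolis force deflects motion to the right, so the geostrophic wind blows 90° to the right of the pressure-gradient force (low pressure on the left).
Rotating 000° by 90° clockwise gives 090° — the wind blows toward the east.

090°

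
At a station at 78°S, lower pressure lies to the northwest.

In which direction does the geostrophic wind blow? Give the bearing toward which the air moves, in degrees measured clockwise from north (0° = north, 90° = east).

225°

The pressure-gradient force points toward the northwest (bearing 315°).
Geostrophic balance: in the Southern Hemisphere the Coriolis force deflects motion to the left, so the geostrophic wind blows 90° to the left of the pressure-gradient force (low pressure on the right).
Rotating 315° by 90° counterclockwise gives 225° — the wind blows toward the southwest.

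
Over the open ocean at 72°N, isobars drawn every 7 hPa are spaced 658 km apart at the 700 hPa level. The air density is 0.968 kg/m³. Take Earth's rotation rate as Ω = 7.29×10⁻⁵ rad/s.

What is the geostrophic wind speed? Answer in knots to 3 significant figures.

Coriolis parameter at 72°N:
f = 2Ω sin φ = 2 × 7.29×10⁻⁵ × sin 72° = 1.39×10⁻⁴ s⁻¹
Pressure gradient: |∂P/∂n| = 700 Pa / 658000 m = 1.06×10⁻³ Pa/m
Geostrophic balance (pressure-gradient force = Coriolis force):
V_g = (1/(fρ)) |∂P/∂n| = 1.06×10⁻³ / (1.39×10⁻⁴ × 0.968) = 7.93 m/s
Converting: 7.93 m/s × 1.944 = 15.4 knots

15.4 knots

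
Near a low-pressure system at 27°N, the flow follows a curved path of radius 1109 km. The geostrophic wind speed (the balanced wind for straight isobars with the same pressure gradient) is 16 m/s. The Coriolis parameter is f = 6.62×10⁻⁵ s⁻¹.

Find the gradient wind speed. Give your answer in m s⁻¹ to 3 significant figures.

13.5 m s⁻¹

Around a low, centrifugal force acts outward with Coriolis, so pressure-gradient force balances both:
(1/ρ)|∂P/∂n| = fV + V²/R  →  V² + fR·V − fR·V_g = 0
With fR = 6.62×10⁻⁵ × 1109×10³ m = 73.4 m/s:
V = [−fR + √((fR)² + 4 fR V_g)]/2 = [−73.4 + √(73.4² + 4×73.4×16)]/2 = 13.5 m/s
Subgeostrophic (V < V_g = 16 m/s), as expected around a low.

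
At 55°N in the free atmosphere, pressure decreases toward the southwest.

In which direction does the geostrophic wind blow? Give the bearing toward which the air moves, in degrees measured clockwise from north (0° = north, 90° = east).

The pressure-gradient force points toward the southwest (bearing 225°).
Geostrophic balance: in the Northern Hemisphere the Coriolis force deflects motion to the right, so the geostrophic wind blows 90° to the right of the pressure-gradient force (low pressure on the left).
Rotating 225° by 90° clockwise gives 315° — the wind blows toward the northwest.

315°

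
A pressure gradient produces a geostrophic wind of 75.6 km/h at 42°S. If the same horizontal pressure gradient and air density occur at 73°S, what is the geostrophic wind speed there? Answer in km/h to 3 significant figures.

52.9 km/h

With the same pressure gradient and density, V_g ∝ 1/f ∝ 1/sin φ.
V₂ = V₁ · sin φ₁ / sin φ₂ = 75.6 × sin 42° / sin 73°
V₂ = 75.6 × 0.6691/0.9563 = 52.9 km/h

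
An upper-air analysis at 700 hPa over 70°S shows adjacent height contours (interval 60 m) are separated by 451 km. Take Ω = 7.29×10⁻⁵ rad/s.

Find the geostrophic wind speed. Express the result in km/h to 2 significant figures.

Coriolis parameter at 70°S:
f = 2Ω sin φ = 2 × 7.29×10⁻⁵ × sin 70° = 1.37×10⁻⁴ s⁻¹
Height gradient: |∂Z/∂n| = 60 m / 451000 m = 1.33×10⁻⁴
On a pressure surface, geostrophic balance gives V_g = (g/f)|∂Z/∂n|:
V_g = 9.81 × 1.33×10⁻⁴ / 1.37×10⁻⁴ = 9.53 m/s
Converting: 9.53 m/s × 3.6 = 34 km/h

34 km/h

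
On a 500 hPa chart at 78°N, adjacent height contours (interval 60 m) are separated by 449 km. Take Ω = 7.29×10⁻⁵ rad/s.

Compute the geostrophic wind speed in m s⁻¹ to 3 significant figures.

9.19 m s⁻¹

Coriolis parameter at 78°N:
f = 2Ω sin φ = 2 × 7.29×10⁻⁵ × sin 78° = 1.43×10⁻⁴ s⁻¹
Height gradient: |∂Z/∂n| = 60 m / 449000 m = 1.34×10⁻⁴
On a pressure surface, geostrophic balance gives V_g = (g/f)|∂Z/∂n|:
V_g = 9.81 × 1.34×10⁻⁴ / 1.43×10⁻⁴ = 9.19 m/s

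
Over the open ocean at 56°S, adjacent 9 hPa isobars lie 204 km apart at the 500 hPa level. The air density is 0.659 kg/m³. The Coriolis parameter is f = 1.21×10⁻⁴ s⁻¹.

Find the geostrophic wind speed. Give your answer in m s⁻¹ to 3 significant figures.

55.3 m s⁻¹

Pressure gradient: |∂P/∂n| = 900 Pa / 204000 m = 4.41×10⁻³ Pa/m
Geostrophic balance (pressure-gradient force = Coriolis force):
V_g = (1/(fρ)) |∂P/∂n| = 4.41×10⁻³ / (1.21×10⁻⁴ × 0.659) = 55.3 m/s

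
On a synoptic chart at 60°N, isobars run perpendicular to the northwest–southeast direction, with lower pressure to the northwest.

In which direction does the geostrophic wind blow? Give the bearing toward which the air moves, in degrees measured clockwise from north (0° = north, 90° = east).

The pressure-gradient force points toward the northwest (bearing 315°).
Geostrophic balance: in the Northern Hemisphere the Coriolis force deflects motion to the right, so the geostrophic wind blows 90° to the right of the pressure-gradient force (low pressure on the left).
Rotating 315° by 90° clockwise gives 045° — the wind blows toward the northeast.

045°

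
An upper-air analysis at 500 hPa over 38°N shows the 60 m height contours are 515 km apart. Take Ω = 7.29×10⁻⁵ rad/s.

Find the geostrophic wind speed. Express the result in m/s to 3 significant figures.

12.7 m/s

Coriolis parameter at 38°N:
f = 2Ω sin φ = 2 × 7.29×10⁻⁵ × sin 38° = 8.98×10⁻⁵ s⁻¹
Height gradient: |∂Z/∂n| = 60 m / 515000 m = 1.17×10⁻⁴
On a pressure surface, geostrophic balance gives V_g = (g/f)|∂Z/∂n|:
V_g = 9.81 × 1.17×10⁻⁴ / 8.98×10⁻⁵ = 12.7 m/s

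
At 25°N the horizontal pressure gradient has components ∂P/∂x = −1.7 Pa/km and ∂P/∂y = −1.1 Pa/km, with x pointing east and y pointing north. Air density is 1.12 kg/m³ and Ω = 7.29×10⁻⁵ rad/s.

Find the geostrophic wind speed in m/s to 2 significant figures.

29 m/s

Coriolis parameter at 25°N:
f = 2Ω sin φ = 2 × 7.29×10⁻⁵ × sin 25° = 6.16×10⁻⁵ s⁻¹
Component geostrophic relations (x east, y north):
u_g = −(1/(fρ)) ∂P/∂y,  v_g = (1/(fρ)) ∂P/∂x
u_g = −(−1.1×10⁻³)/(6.16×10⁻⁵ × 1.12) = 15.9 m/s;  v_g = (−1.7×10⁻³)/(6.16×10⁻⁵ × 1.12) = −24.6 m/s
|V_g| = √(u_g² + v_g²) = 29.3 m/s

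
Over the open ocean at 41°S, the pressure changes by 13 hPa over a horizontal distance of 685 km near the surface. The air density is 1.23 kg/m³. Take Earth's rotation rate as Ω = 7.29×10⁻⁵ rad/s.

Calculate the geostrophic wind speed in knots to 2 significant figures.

Coriolis parameter at 41°S:
f = 2Ω sin φ = 2 × 7.29×10⁻⁵ × sin 41° = 9.57×10⁻⁵ s⁻¹
Pressure gradient: |∂P/∂n| = 1300 Pa / 685000 m = 1.90×10⁻³ Pa/m
Geostrophic balance (pressure-gradient force = Coriolis force):
V_g = (1/(fρ)) |∂P/∂n| = 1.90×10⁻³ / (9.57×10⁻⁵ × 1.23) = 16.1 m/s
Converting: 16.1 m/s × 1.944 = 31 knots

31 knots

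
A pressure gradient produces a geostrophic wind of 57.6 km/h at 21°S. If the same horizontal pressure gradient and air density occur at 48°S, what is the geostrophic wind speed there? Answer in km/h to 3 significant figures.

27.8 km/h

With the same pressure gradient and density, V_g ∝ 1/f ∝ 1/sin φ.
V₂ = V₁ · sin φ₁ / sin φ₂ = 57.6 × sin 21° / sin 48°
V₂ = 57.6 × 0.3584/0.7431 = 27.8 km/h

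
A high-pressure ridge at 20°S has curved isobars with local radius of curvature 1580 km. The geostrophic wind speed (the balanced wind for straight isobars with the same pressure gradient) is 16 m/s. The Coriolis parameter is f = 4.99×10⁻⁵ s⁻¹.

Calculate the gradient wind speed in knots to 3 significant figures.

Around a high, pressure-gradient force acts outward with centrifugal, so Coriolis balances both:
fV = (1/ρ)|∂P/∂n| + V²/R  →  V² − fR·V + fR·V_g = 0
With fR = 4.99×10⁻⁵ × 1580×10³ m = 78.8 m/s:
V = [fR − √((fR)² − 4 fR V_g)]/2 = [78.8 − √(78.8² − 4×78.8×16)]/2 = 22.3 m/s
Supergeostrophic (V > V_g = 16 m/s), as expected around a high.
Converting: 22.3 m/s × 1.944 = 43.4 knots

43.4 knots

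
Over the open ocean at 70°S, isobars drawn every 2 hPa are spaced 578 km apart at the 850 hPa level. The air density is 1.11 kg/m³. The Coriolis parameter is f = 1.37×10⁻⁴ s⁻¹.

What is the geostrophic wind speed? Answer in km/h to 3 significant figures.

Pressure gradient: |∂P/∂n| = 200 Pa / 578000 m = 3.46×10⁻⁴ Pa/m
Geostrophic balance (pressure-gradient force = Coriolis force):
V_g = (1/(fρ)) |∂P/∂n| = 3.46×10⁻⁴ / (1.37×10⁻⁴ × 1.11) = 2.28 m/s
Converting: 2.28 m/s × 3.6 = 8.19 km/h

8.19 km/h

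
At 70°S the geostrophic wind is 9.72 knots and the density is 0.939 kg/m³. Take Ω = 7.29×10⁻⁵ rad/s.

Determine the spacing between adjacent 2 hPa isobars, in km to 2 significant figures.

310 km

Coriolis parameter at 70°S:
f = 2Ω sin φ = 2 × 7.29×10⁻⁵ × sin 70° = 1.37×10⁻⁴ s⁻¹
Wind speed in SI: 9.72 knots = 5.00 m/s
Geostrophic balance rearranged: |∂P/∂n| = f ρ V_g
|∂P/∂n| = 1.37×10⁻⁴ × 0.939 × 5.00 = 6.43×10⁻⁴ Pa/m
Isobar spacing: Δn = ΔP/|∂P/∂n| = 200 Pa / 6.43×10⁻⁴ Pa/m = 310897 m ≈ 310 km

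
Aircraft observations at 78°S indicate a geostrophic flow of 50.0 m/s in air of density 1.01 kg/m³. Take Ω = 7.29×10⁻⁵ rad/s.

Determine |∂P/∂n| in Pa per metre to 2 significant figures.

Coriolis parameter at 78°S:
f = 2Ω sin φ = 2 × 7.29×10⁻⁵ × sin 78° = 1.43×10⁻⁴ s⁻¹
Geostrophic balance rearranged: |∂P/∂n| = f ρ V_g
|∂P/∂n| = 1.43×10⁻⁴ × 1.01 × 50.0 = 7.20×10⁻³ Pa/m

7.2×10⁻³ Pa/m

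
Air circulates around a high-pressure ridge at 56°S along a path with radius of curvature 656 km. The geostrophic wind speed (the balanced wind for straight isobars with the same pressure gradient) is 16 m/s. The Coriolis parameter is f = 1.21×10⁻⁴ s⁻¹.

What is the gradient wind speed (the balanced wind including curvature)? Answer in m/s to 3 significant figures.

22.2 m/s

Around a high, pressure-gradient force acts outward with centrifugal, so Coriolis balances both:
fV = (1/ρ)|∂P/∂n| + V²/R  →  V² − fR·V + fR·V_g = 0
With fR = 1.21×10⁻⁴ × 656×10³ m = 79.4 m/s:
V = [fR − √((fR)² − 4 fR V_g)]/2 = [79.4 − √(79.4² − 4×79.4×16)]/2 = 22.2 m/s
Supergeostrophic (V > V_g = 16 m/s), as expected around a high.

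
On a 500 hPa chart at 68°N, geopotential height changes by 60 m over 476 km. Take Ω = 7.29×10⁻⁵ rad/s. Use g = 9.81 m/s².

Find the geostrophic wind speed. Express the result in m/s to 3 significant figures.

Coriolis parameter at 68°N:
f = 2Ω sin φ = 2 × 7.29×10⁻⁵ × sin 68° = 1.35×10⁻⁴ s⁻¹
Height gradient: |∂Z/∂n| = 60 m / 476000 m = 1.26×10⁻⁴
On a pressure surface, geostrophic balance gives V_g = (g/f)|∂Z/∂n|:
V_g = 9.81 × 1.26×10⁻⁴ / 1.35×10⁻⁴ = 9.15 m/s

9.15 m/s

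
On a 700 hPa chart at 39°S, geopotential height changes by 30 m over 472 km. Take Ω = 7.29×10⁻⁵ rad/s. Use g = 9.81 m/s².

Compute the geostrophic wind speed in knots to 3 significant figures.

Coriolis parameter at 39°S:
f = 2Ω sin φ = 2 × 7.29×10⁻⁵ × sin 39° = 9.18×10⁻⁵ s⁻¹
Height gradient: |∂Z/∂n| = 30 m / 472000 m = 6.36×10⁻⁵
On a pressure surface, geostrophic balance gives V_g = (g/f)|∂Z/∂n|:
V_g = 9.81 × 6.36×10⁻⁵ / 9.18×10⁻⁵ = 6.80 m/s
Converting: 6.80 m/s × 1.944 = 13.2 knots

13.2 knots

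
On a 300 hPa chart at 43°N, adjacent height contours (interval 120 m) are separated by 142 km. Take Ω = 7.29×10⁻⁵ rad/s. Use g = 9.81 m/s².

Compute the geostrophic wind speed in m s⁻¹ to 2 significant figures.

Coriolis parameter at 43°N:
f = 2Ω sin φ = 2 × 7.29×10⁻⁵ × sin 43° = 9.94×10⁻⁵ s⁻¹
Height gradient: |∂Z/∂n| = 120 m / 142000 m = 8.45×10⁻⁴
On a pressure surface, geostrophic balance gives V_g = (g/f)|∂Z/∂n|:
V_g = 9.81 × 8.45×10⁻⁴ / 9.94×10⁻⁵ = 83.4 m/s

83 m s⁻¹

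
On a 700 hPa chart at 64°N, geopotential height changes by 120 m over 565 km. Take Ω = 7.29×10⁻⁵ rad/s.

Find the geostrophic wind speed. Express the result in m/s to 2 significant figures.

16 m/s

Coriolis parameter at 64°N:
f = 2Ω sin φ = 2 × 7.29×10⁻⁵ × sin 64° = 1.31×10⁻⁴ s⁻¹
Height gradient: |∂Z/∂n| = 120 m / 565000 m = 2.12×10⁻⁴
On a pressure surface, geostrophic balance gives V_g = (g/f)|∂Z/∂n|:
V_g = 9.81 × 2.12×10⁻⁴ / 1.31×10⁻⁴ = 15.9 m/s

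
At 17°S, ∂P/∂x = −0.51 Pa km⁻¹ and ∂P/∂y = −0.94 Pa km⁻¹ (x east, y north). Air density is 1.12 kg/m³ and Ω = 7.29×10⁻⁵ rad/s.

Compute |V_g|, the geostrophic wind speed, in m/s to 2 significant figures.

22 m/s

Coriolis parameter at 17°S:
f = 2Ω sin φ = 2 × 7.29×10⁻⁵ × sin 17° = 4.26×10⁻⁵ s⁻¹
In the Southern Hemisphere f is negative: f = −4.26×10⁻⁵ s⁻¹.
Component geostrophic relations (x east, y north):
u_g = −(1/(fρ)) ∂P/∂y,  v_g = (1/(fρ)) ∂P/∂x
u_g = −(−0.94×10⁻³)/(−4.26×10⁻⁵ × 1.12) = −19.7 m/s;  v_g = (−0.51×10⁻³)/(−4.26×10⁻⁵ × 1.12) = 10.7 m/s
|V_g| = √(u_g² + v_g²) = 22.4 m/s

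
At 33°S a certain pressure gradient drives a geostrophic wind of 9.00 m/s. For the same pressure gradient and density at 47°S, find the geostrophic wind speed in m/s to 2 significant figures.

6.7 m/s

With the same pressure gradient and density, V_g ∝ 1/f ∝ 1/sin φ.
V₂ = V₁ · sin φ₁ / sin φ₂ = 9.00 × sin 33° / sin 47°
V₂ = 9.00 × 0.5446/0.7314 = 6.7 m/s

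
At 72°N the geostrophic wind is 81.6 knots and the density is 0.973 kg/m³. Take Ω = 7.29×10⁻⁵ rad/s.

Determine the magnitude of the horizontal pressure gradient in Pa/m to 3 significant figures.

Coriolis parameter at 72°N:
f = 2Ω sin φ = 2 × 7.29×10⁻⁵ × sin 72° = 1.39×10⁻⁴ s⁻¹
Wind speed in SI: 81.6 knots = 42.0 m/s
Geostrophic balance rearranged: |∂P/∂n| = f ρ V_g
|∂P/∂n| = 1.39×10⁻⁴ × 0.973 × 42.0 = 5.66×10⁻³ Pa/m

5.66×10⁻³ Pa/m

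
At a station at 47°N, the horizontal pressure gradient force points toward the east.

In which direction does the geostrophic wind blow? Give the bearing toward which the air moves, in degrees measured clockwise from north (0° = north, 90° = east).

The pressure-gradient force points toward the east (bearing 090°).
Geostrophic balance: in the Northern Hemisphere the Coriolis force deflects motion to the right, so the geostrophic wind blows 90° to the right of the pressure-gradient force (low pressure on the left).
Rotating 090° by 90° clockwise gives 180° — the wind blows toward the south.

180°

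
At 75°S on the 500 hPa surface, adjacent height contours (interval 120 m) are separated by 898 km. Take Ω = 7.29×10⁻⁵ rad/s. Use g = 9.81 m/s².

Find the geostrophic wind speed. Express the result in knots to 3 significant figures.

Coriolis parameter at 75°S:
f = 2Ω sin φ = 2 × 7.29×10⁻⁵ × sin 75° = 1.41×10⁻⁴ s⁻¹
Height gradient: |∂Z/∂n| = 120 m / 898000 m = 1.34×10⁻⁴
On a pressure surface, geostrophic balance gives V_g = (g/f)|∂Z/∂n|:
V_g = 9.81 × 1.34×10⁻⁴ / 1.41×10⁻⁴ = 9.31 m/s
Converting: 9.31 m/s × 1.944 = 18.1 knots

18.1 knots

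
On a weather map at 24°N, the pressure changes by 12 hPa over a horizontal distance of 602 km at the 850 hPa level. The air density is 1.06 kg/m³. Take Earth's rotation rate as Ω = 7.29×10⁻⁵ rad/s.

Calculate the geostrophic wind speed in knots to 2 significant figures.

Coriolis parameter at 24°N:
f = 2Ω sin φ = 2 × 7.29×10⁻⁵ × sin 24° = 5.93×10⁻⁵ s⁻¹
Pressure gradient: |∂P/∂n| = 1200 Pa / 602000 m = 1.99×10⁻³ Pa/m
Geostrophic balance (pressure-gradient force = Coriolis force):
V_g = (1/(fρ)) |∂P/∂n| = 1.99×10⁻³ / (5.93×10⁻⁵ × 1.06) = 31.7 m/s
Converting: 31.7 m/s × 1.944 = 62 knots

62 knots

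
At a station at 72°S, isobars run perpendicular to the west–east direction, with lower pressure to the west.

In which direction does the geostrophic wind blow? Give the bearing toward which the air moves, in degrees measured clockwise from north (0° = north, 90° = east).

The pressure-gradient force points toward the west (bearing 270°).
Geostrophic balance: in the Southern Hemisphere the Coriolis force deflects motion to the left, so the geostrophic wind blows 90° to the left of the pressure-gradient force (low pressure on the right).
Rotating 270° by 90° counterclockwise gives 180° — the wind blows toward the south.

180°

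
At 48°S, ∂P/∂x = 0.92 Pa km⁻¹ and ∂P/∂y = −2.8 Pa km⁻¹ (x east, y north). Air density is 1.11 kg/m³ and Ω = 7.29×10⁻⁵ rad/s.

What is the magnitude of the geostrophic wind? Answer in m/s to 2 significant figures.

25 m/s

Coriolis parameter at 48°S:
f = 2Ω sin φ = 2 × 7.29×10⁻⁵ × sin 48° = 1.08×10⁻⁴ s⁻¹
In the Southern Hemisphere f is negative: f = −1.08×10⁻⁴ s⁻¹.
Component geostrophic relations (x east, y north):
u_g = −(1/(fρ)) ∂P/∂y,  v_g = (1/(fρ)) ∂P/∂x
u_g = −(−2.8×10⁻³)/(−1.08×10⁻⁴ × 1.11) = −23.3 m/s;  v_g = (0.92×10⁻³)/(−1.08×10⁻⁴ × 1.11) = −7.65 m/s
|V_g| = √(u_g² + v_g²) = 24.5 m/s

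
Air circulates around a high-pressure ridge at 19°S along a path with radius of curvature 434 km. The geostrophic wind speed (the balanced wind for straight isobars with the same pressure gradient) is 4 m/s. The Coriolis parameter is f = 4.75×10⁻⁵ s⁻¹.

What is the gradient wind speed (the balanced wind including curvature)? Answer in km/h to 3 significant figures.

Around a high, pressure-gradient force acts outward with centrifugal, so Coriolis balances both:
fV = (1/ρ)|∂P/∂n| + V²/R  →  V² − fR·V + fR·V_g = 0
With fR = 4.75×10⁻⁵ × 434×10³ m = 20.6 m/s:
V = [fR − √((fR)² − 4 fR V_g)]/2 = [20.6 − √(20.6² − 4×20.6×4)]/2 = 5.43 m/s
Supergeostrophic (V > V_g = 4 m/s), as expected around a high.
Converting: 5.43 m/s × 3.6 = 19.6 km/h

19.6 km/h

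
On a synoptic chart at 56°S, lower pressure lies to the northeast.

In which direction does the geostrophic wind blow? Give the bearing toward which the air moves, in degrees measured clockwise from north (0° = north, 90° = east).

The pressure-gradient force points toward the northeast (bearing 045°).
Geostrophic balance: in the Southern Hemisphere the Coriolis force deflects motion to the left, so the geostrophic wind blows 90° to the left of the pressure-gradient force (low pressure on the right).
Rotating 045° by 90° counterclockwise gives 315° — the wind blows toward the northwest.

315°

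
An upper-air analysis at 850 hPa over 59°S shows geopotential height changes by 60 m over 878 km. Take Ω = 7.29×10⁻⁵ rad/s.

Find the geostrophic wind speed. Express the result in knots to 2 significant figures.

Coriolis parameter at 59°S:
f = 2Ω sin φ = 2 × 7.29×10⁻⁵ × sin 59° = 1.25×10⁻⁴ s⁻¹
Height gradient: |∂Z/∂n| = 60 m / 878000 m = 6.83×10⁻⁵
On a pressure surface, geostrophic balance gives V_g = (g/f)|∂Z/∂n|:
V_g = 9.81 × 6.83×10⁻⁵ / 1.25×10⁻⁴ = 5.36 m/s
Converting: 5.36 m/s × 1.944 = 10 knots

10 knots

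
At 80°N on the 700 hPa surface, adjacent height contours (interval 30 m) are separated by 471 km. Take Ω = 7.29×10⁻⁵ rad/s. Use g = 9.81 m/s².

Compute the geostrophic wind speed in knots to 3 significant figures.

Coriolis parameter at 80°N:
f = 2Ω sin φ = 2 × 7.29×10⁻⁵ × sin 80° = 1.44×10⁻⁴ s⁻¹
Height gradient: |∂Z/∂n| = 30 m / 471000 m = 6.37×10⁻⁵
On a pressure surface, geostrophic balance gives V_g = (g/f)|∂Z/∂n|:
V_g = 9.81 × 6.37×10⁻⁵ / 1.44×10⁻⁴ = 4.35 m/s
Converting: 4.35 m/s × 1.944 = 8.46 knots

8.46 knots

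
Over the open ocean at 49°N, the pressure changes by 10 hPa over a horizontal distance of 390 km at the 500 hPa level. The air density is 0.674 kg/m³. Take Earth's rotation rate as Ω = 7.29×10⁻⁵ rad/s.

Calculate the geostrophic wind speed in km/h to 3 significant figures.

124 km/h

Coriolis parameter at 49°N:
f = 2Ω sin φ = 2 × 7.29×10⁻⁵ × sin 49° = 1.10×10⁻⁴ s⁻¹
Pressure gradient: |∂P/∂n| = 1000 Pa / 390000 m = 2.56×10⁻³ Pa/m
Geostrophic balance (pressure-gradient force = Coriolis force):
V_g = (1/(fρ)) |∂P/∂n| = 2.56×10⁻³ / (1.10×10⁻⁴ × 0.674) = 34.6 m/s
Converting: 34.6 m/s × 3.6 = 124 km/h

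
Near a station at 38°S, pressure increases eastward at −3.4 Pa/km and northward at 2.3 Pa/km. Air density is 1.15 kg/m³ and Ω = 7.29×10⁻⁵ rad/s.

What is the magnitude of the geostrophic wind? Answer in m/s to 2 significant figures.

40 m/s

Coriolis parameter at 38°S:
f = 2Ω sin φ = 2 × 7.29×10⁻⁵ × sin 38° = 8.98×10⁻⁵ s⁻¹
In the Southern Hemisphere f is negative: f = −8.98×10⁻⁵ s⁻¹.
Component geostrophic relations (x east, y north):
u_g = −(1/(fρ)) ∂P/∂y,  v_g = (1/(fρ)) ∂P/∂x
u_g = −(2.3×10⁻³)/(−8.98×10⁻⁵ × 1.15) = 22.3 m/s;  v_g = (−3.4×10⁻³)/(−8.98×10⁻⁵ × 1.15) = 32.9 m/s
|V_g| = √(u_g² + v_g²) = 39.8 m/s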